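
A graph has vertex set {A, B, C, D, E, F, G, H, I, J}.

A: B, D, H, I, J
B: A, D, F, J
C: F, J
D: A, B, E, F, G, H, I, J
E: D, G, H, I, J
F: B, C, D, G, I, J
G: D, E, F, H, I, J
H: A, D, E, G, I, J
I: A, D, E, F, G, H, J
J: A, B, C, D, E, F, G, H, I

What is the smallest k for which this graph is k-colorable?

6

D, E, G, H, I, J are mutually adjacent (a clique of size 6), so at least 6 colors are needed.
6 colors suffice: color 1 → {J}; color 2 → {C, D}; color 3 → {B, I}; color 4 → {F, H}; color 5 → {A, G}; color 6 → {E}. No two adjacent vertices share a color.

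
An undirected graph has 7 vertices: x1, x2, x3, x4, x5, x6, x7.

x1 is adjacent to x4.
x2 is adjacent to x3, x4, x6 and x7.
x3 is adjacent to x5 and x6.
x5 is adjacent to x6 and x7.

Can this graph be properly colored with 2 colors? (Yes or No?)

x3, x5, x6 form a triangle, so at least 3 colors are needed.
So 2 colors are not enough.

No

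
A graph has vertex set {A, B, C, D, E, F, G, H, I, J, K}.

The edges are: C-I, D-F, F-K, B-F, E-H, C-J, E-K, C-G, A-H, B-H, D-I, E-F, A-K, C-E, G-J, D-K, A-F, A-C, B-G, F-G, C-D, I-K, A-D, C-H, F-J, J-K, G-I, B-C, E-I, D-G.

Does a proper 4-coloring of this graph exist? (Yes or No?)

The chromatic number is 4. A, D, F, K form a clique, so at least 4 colors are needed.
4 colors suffice: color 1 → {C, F}; color 2 → {G, H, K}; color 3 → {B, D, E, J}; color 4 → {A, I}.
That is already a proper 4-coloring.

Yes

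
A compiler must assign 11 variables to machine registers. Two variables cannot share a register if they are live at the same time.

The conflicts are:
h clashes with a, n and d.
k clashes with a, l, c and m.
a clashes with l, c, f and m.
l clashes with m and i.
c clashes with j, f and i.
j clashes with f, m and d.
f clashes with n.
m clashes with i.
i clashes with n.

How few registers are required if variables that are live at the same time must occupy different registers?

4

k, a, l, m pairwise conflict, so at least 4 registers are needed.
Using 4 registers: h=2, k=3, a=1, l=4, c=2, j=1, f=3, m=2, i=1, n=4, d=3. Every pair that conflicts lands in different registers.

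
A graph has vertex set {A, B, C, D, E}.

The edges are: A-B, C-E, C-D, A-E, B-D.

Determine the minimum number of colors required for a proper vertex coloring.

3

The cycle A-E-C-D-B-A has odd length 5, so it cannot be 2-colored; at least 3 colors are needed.
A valid assignment using 3 colors: A=red, B=green, C=red, D=blue, E=blue. No two adjacent vertices share a color.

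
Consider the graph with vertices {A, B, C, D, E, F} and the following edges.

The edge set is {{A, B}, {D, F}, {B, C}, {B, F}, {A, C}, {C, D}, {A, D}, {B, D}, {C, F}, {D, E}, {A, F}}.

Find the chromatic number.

A, B, C, D, F form a clique, so at least 5 colors are needed.
5 colors suffice: A=2, B=5, C=4, D=1, E=2, F=3. Each edge has distinct colors on its endpoints.

5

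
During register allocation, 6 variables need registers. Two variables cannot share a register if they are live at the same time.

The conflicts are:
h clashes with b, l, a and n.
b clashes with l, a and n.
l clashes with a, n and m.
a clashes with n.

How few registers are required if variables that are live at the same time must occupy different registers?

5

h, b, l, a, n pairwise conflict, so at least 5 registers are needed.
A valid assignment using 5 registers: h=3, b=5, l=1, a=2, n=4, m=2. No two conflicting variables share a register.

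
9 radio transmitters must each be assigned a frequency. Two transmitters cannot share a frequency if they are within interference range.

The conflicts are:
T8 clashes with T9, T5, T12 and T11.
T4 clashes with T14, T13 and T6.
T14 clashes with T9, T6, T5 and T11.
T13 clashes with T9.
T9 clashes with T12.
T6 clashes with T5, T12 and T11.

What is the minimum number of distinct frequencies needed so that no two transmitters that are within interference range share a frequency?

3

T14, T6, T5 pairwise conflict, so at least 3 frequencies are needed.
Using 3 frequencies: T8=1, T4=3, T14=2, T13=1, T9=3, T6=1, T5=3, T12=2, T11=3. No two conflicting transmitters share a frequency.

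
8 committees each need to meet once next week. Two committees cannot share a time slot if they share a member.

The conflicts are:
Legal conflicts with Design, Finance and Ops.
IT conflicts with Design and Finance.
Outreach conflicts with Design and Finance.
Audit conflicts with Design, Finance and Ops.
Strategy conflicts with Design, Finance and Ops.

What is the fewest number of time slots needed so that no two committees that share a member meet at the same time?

2

Strategy and Design conflict, so at least 2 time slots are needed.
2 time slots suffice: time slot 1 → {Design, Finance, Ops}; time slot 2 → {Legal, IT, Outreach, Audit, Strategy}. Each listed conflict is separated.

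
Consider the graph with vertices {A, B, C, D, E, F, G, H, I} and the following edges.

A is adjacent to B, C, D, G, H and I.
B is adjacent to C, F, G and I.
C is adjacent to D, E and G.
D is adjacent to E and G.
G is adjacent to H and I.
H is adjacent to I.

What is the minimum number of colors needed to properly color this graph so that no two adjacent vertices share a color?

4

A, G, H, I form a clique, so at least 4 colors are needed.
4 colors suffice: color 1 → {A, E, F}; color 2 → {G}; color 3 → {C, I}; color 4 → {B, D, H}. No two adjacent vertices share a color.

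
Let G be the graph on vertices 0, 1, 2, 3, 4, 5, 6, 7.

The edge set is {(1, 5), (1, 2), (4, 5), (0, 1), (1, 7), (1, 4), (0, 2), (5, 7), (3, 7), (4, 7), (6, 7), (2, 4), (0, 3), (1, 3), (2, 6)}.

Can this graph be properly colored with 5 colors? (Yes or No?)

The chromatic number is 4. 1, 4, 5, 7 form a clique, so at least 4 colors are needed.
4 colors suffice: color red → {1, 6}; color blue → {2, 7}; color green → {0, 4}; color yellow → {3, 5}.
Since 5 ≥ 4, a proper 5-coloring certainly exists.

Yes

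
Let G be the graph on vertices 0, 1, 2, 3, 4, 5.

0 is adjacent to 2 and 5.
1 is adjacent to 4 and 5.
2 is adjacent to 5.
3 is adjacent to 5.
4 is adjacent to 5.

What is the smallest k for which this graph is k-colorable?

3

1, 4, 5 form a triangle, so at least 3 colors are needed.
A valid assignment using 3 colors: 0=c, 1=b, 2=b, 3=b, 4=c, 5=a. No two adjacent vertices share a color.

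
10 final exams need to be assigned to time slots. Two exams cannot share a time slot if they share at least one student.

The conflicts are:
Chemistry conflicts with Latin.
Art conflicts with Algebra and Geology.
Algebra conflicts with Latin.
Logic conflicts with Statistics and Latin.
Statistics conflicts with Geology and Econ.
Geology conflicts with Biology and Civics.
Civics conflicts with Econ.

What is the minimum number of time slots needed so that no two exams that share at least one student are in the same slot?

Geology and Biology conflict, so at least 2 time slots are needed.
2 time slots suffice: time slot 1 → {Chemistry, Algebra, Logic, Geology, Econ}; time slot 2 → {Art, Statistics, Latin, Biology, Civics}. Each listed conflict is separated.

2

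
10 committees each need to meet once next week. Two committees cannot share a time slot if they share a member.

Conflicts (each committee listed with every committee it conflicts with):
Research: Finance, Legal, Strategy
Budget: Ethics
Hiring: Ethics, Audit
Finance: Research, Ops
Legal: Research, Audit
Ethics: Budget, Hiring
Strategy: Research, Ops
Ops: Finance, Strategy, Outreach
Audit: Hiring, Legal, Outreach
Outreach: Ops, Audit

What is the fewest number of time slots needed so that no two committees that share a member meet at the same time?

2

Ops and Outreach conflict, so at least 2 time slots are needed.
2 time slots suffice: time slot 1 → {Research, Ethics, Ops, Audit}; time slot 2 → {Budget, Hiring, Finance, Legal, Strategy, Outreach}. No two conflicting committees share a time slot.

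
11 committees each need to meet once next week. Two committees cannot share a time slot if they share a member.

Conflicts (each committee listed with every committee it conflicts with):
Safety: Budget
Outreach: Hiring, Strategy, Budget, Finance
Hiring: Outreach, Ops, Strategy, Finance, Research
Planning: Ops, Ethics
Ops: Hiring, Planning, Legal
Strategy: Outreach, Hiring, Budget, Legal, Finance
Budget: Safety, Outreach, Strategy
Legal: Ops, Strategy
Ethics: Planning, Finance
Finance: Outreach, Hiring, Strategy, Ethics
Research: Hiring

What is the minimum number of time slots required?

4

Outreach, Hiring, Strategy, Finance pairwise conflict, so at least 4 time slots are needed.
4 time slots suffice: time slot 1 → {Hiring, Budget, Legal, Ethics}; time slot 2 → {Safety, Ops, Strategy, Research}; time slot 3 → {Planning, Finance}; time slot 4 → {Outreach}. Each listed conflict is separated.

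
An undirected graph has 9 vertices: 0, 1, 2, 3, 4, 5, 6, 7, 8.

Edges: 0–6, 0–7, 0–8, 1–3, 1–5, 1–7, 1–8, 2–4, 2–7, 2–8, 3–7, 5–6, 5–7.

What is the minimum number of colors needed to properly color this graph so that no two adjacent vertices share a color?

1, 5, 7 are pairwise adjacent, so at least 3 colors are needed.
3 colors suffice: color red → {4, 6, 7, 8}; color blue → {0, 1, 2}; color green → {3, 5}. Every edge joins two different colors.

3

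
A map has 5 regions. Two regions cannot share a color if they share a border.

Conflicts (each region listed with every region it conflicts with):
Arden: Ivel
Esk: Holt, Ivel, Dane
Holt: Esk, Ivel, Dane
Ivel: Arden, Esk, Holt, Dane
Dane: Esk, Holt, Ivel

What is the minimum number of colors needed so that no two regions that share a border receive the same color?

4

Esk, Holt, Ivel, Dane are mutually in conflict, so at least 4 colors are needed.
4 colors suffice: color 1 → {Ivel}; color 2 → {Arden, Dane}; color 3 → {Holt}; color 4 → {Esk}. Every pair that conflicts lands in different colors.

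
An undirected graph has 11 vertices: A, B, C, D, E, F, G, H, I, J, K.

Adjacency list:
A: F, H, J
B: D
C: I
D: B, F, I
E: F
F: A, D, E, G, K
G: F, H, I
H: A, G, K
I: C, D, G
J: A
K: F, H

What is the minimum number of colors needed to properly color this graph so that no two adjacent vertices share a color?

2

A and F are adjacent, so at least 2 colors are needed.
2 colors suffice: color 1 → {B, F, H, I, J}; color 2 → {A, C, D, E, G, K}. No two adjacent vertices share a color.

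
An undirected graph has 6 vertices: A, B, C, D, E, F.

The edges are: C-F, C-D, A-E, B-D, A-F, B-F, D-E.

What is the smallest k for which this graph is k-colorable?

The cycle E-D-B-F-A-E has odd length 5, so it cannot be 2-colored; at least 3 colors are needed.
One proper 3-coloring: A=blue, B=blue, C=blue, D=red, E=green, F=red. No two adjacent vertices share a color.

3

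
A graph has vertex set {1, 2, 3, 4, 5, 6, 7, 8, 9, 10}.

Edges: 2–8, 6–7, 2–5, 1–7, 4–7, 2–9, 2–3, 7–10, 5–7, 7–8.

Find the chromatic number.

2

2 and 8 are adjacent, so at least 2 colors are needed.
2 colors suffice: color red → {2, 7}; color blue → {1, 3, 4, 5, 6, 8, 9, 10}. No two adjacent vertices share a color.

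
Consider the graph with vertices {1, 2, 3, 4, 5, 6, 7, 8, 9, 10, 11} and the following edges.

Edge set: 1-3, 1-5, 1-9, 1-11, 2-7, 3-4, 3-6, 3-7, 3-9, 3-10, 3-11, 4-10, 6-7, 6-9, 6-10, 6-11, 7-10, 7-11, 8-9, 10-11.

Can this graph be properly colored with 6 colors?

Yes

The chromatic number is 5. 3, 6, 7, 10, 11 are mutually adjacent (a clique of size 5), so at least 5 colors are needed.
A valid assignment using 5 colors: 1=d, 2=a, 3=a, 4=b, 5=a, 6=d, 7=b, 8=a, 9=b, 10=e, 11=c.
Since 6 ≥ 5, a proper 6-coloring certainly exists.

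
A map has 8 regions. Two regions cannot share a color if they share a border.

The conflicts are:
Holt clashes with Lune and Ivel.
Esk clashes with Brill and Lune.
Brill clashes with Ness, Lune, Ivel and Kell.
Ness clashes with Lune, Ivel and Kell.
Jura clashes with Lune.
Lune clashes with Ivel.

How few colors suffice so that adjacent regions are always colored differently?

4

Brill, Ness, Lune, Ivel are mutually in conflict, so at least 4 colors are needed.
4 colors suffice: color 1 → {Lune, Kell}; color 2 → {Holt, Brill, Jura}; color 3 → {Esk, Ivel}; color 4 → {Ness}. Every pair that conflicts lands in different colors.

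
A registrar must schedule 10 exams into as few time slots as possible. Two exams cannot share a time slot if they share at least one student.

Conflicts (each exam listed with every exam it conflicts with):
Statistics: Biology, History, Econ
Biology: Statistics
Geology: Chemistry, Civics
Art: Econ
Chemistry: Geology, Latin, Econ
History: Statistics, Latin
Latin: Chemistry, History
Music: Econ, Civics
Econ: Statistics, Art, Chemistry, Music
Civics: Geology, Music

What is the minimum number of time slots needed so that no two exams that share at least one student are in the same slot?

3

The cycle Chemistry-Geology-Civics-Music-Econ-Chemistry has odd length 5, so it cannot be 2-colored; at least 3 time slots are needed.
Using 3 time slots: Statistics=2, Biology=1, Geology=3, Art=2, Chemistry=2, History=1, Latin=3, Music=2, Econ=1, Civics=1. No two conflicting exams share a time slot.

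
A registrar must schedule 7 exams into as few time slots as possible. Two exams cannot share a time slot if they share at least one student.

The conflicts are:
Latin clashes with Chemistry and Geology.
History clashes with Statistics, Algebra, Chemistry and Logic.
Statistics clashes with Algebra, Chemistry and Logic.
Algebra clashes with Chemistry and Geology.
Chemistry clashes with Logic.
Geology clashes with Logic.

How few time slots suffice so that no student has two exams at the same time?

History, Statistics, Algebra, Chemistry are mutually in conflict, so at least 4 time slots are needed.
4 time slots suffice: time slot 1 → {Chemistry, Geology}; time slot 2 → {Latin, Algebra, Logic}; time slot 3 → {Statistics}; time slot 4 → {History}. Each listed conflict is separated.

4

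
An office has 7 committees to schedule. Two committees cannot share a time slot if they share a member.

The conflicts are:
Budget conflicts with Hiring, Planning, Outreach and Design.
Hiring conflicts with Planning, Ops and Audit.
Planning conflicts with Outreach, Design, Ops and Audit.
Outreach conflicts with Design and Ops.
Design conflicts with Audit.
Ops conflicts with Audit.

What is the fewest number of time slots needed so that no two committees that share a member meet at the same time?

Hiring, Planning, Ops, Audit all conflict with each other, so at least 4 time slots are needed.
4 time slots suffice: time slot 1 → {Planning}; time slot 2 → {Budget, Ops}; time slot 3 → {Outreach, Audit}; time slot 4 → {Hiring, Design}. No two conflicting committees share a time slot.

4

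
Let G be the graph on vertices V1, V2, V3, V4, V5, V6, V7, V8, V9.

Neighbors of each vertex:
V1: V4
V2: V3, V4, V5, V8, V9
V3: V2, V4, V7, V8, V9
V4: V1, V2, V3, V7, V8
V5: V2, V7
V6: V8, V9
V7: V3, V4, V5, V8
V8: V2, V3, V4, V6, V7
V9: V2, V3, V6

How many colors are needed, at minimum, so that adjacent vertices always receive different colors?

4

V3, V4, V7, V8 are mutually adjacent (a clique of size 4), so at least 4 colors are needed.
4 colors suffice: color 1 → {V1, V2, V6, V7}; color 2 → {V3, V5}; color 3 → {V4, V9}; color 4 → {V8}. Each edge has distinct colors on its endpoints.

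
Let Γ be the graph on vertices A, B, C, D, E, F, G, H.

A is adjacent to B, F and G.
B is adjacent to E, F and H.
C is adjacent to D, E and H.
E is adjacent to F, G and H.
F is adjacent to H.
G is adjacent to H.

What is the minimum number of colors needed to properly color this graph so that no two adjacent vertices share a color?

B, E, F, H are pairwise adjacent (a clique of size 4), so at least 4 colors are needed.
4 colors suffice: color 1 → {A, D, H}; color 2 → {E}; color 3 → {C, F, G}; color 4 → {B}. Each edge has distinct colors on its endpoints.

4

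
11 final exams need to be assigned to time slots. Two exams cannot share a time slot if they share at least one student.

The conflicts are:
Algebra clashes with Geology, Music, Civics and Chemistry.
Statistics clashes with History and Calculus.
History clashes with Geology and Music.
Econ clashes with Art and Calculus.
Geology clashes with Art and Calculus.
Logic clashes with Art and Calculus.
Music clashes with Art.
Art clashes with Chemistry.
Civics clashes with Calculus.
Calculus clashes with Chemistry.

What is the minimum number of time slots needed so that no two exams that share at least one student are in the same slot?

2

Art and Chemistry conflict, so at least 2 time slots are needed.
2 time slots suffice: time slot 1 → {Algebra, History, Art, Calculus}; time slot 2 → {Statistics, Econ, Geology, Logic, Music, Civics, Chemistry}. No two conflicting exams share a time slot.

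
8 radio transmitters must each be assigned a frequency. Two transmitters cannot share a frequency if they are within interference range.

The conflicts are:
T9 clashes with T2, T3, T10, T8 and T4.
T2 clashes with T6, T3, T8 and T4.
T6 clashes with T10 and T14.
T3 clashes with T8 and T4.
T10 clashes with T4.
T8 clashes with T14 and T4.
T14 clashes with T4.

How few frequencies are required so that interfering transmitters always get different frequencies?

T9, T2, T3, T8, T4 are mutually in conflict, so at least 5 frequencies are needed.
A valid assignment using 5 frequencies: T9=3, T2=2, T6=1, T3=5, T10=2, T8=4, T14=2, T4=1. No two conflicting transmitters share a frequency.

5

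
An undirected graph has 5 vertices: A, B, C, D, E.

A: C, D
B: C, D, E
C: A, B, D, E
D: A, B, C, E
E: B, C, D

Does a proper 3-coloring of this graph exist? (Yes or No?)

No

B, C, D, E form a clique, so at least 4 colors are needed.
So 3 colors are not enough.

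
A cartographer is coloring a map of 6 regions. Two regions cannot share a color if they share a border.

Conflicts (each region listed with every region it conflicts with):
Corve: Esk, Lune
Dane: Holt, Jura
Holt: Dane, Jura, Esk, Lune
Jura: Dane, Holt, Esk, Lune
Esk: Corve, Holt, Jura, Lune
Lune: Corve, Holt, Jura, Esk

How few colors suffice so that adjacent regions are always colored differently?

Holt, Jura, Esk, Lune all conflict with each other, so at least 4 colors are needed.
4 colors suffice: color 1 → {Corve, Jura}; color 2 → {Holt}; color 3 → {Dane, Lune}; color 4 → {Esk}. No two conflicting regions share a color.

4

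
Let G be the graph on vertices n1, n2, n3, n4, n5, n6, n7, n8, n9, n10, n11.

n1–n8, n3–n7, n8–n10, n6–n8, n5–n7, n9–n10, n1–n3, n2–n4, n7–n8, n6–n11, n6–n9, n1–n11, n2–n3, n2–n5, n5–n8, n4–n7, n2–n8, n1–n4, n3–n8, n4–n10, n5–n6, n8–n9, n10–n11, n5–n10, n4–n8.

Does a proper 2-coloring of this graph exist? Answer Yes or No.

n5, n7, n8 are mutually adjacent, so at least 3 colors are needed.
So 2 colors are not enough.

No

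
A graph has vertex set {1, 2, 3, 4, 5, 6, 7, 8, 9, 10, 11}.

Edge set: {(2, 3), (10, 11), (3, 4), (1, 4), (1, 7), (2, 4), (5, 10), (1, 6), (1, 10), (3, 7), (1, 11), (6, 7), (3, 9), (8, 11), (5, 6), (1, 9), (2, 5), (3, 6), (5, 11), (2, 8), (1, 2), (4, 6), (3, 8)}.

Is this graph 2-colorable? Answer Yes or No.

No

2, 3, 8 are pairwise adjacent, so at least 3 colors are needed.
So 2 colors are not enough.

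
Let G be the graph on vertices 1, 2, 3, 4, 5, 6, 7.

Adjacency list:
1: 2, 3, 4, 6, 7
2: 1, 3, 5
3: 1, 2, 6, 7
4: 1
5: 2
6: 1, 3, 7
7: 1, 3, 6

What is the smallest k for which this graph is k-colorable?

1, 3, 6, 7 are pairwise adjacent (a clique of size 4), so at least 4 colors are needed.
4 colors suffice: color red → {1, 5}; color blue → {3, 4}; color green → {2, 6}; color yellow → {7}. Each edge has distinct colors on its endpoints.

4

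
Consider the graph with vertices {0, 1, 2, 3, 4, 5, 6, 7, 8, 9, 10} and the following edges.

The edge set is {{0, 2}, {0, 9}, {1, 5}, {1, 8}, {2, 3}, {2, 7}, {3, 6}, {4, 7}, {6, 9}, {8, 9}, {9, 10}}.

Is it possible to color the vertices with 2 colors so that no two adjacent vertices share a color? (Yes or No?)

The cycle 9-0-2-3-6-9 has odd length 5, so it cannot be 2-colored; at least 3 colors are needed.
So 2 colors are not enough.

No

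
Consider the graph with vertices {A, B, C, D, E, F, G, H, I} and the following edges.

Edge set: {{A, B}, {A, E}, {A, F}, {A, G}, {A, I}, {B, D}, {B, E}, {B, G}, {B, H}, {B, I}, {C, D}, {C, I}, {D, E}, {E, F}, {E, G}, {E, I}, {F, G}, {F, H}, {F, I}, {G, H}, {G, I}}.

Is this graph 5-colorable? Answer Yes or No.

Yes

The chromatic number is 5. A, B, E, G, I form a clique, so at least 5 colors are needed.
5 colors suffice: color 1 → {D, G}; color 2 → {B, C, F}; color 3 → {E, H}; color 4 → {I}; color 5 → {A}.
That is already a proper 5-coloring.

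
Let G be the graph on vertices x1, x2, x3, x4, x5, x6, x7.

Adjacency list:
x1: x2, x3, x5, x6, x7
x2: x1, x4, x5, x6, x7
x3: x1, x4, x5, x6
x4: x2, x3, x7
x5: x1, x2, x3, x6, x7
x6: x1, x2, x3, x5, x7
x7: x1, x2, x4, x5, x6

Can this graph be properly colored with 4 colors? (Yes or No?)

x1, x2, x5, x6, x7 form a clique, so at least 5 colors are needed.
So 4 colors are not enough.

No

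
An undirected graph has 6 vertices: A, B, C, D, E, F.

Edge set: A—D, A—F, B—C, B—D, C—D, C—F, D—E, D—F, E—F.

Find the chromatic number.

C, D, F are mutually adjacent, so at least 3 colors are needed.
A valid assignment using 3 colors: A=green, B=blue, C=green, D=red, E=green, F=blue. No two adjacent vertices share a color.

3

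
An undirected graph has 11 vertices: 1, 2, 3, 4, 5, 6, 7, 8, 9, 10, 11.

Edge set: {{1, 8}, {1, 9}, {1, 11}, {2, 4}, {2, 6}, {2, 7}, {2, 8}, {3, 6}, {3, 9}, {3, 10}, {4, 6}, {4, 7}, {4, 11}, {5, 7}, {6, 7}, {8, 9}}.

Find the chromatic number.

2, 4, 6, 7 form a clique, so at least 4 colors are needed.
4 colors suffice: color red → {1, 3, 4, 5}; color blue → {2, 9, 10, 11}; color green → {7, 8}; color yellow → {6}. No two adjacent vertices share a color.

4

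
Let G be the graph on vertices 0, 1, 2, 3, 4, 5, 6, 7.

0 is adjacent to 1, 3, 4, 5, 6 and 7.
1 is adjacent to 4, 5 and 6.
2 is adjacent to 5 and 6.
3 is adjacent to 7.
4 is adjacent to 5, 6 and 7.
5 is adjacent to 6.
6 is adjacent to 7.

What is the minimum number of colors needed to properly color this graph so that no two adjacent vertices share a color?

5

0, 1, 4, 5, 6 are mutually adjacent (a clique of size 5), so at least 5 colors are needed.
5 colors suffice: color a → {0, 2}; color b → {3, 6}; color c → {4}; color d → {5, 7}; color e → {1}. Each edge has distinct colors on its endpoints.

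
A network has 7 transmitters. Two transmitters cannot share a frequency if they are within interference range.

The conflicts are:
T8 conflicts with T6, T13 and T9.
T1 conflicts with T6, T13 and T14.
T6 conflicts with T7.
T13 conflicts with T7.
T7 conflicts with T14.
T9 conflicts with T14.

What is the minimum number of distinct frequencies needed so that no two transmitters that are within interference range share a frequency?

3

The cycle T7-T14-T9-T8-T6-T7 has odd length 5, so it cannot be 2-colored; at least 3 frequencies are needed.
3 frequencies suffice: frequency 1 → {T6, T13, T14}; frequency 2 → {T8, T1, T7}; frequency 3 → {T9}. Every pair that conflicts lands in different frequencies.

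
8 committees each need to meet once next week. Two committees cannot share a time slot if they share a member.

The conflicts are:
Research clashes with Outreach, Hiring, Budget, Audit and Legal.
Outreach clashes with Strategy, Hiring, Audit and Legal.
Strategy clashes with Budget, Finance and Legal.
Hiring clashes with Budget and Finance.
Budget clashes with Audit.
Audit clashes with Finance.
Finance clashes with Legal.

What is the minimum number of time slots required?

3

Research, Outreach, Hiring are mutually in conflict, so at least 3 time slots are needed.
3 time slots suffice: time slot 1 → {Outreach, Budget, Finance}; time slot 2 → {Research, Strategy}; time slot 3 → {Hiring, Audit, Legal}. Each listed conflict is separated.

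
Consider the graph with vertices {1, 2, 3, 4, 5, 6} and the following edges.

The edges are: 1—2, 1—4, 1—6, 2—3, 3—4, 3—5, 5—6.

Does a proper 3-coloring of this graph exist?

The chromatic number is 3. The cycle 4-1-6-5-3-4 has odd length 5, so it cannot be 2-colored; at least 3 colors are needed.
3 colors suffice: color red → {1, 3}; color blue → {2, 4, 6}; color green → {5}.
That is already a proper 3-coloring.

Yes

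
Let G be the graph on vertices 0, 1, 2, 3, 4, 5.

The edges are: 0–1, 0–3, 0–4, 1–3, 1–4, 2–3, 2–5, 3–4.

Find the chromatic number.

0, 1, 3, 4 are mutually adjacent (a clique of size 4), so at least 4 colors are needed.
4 colors suffice: 0=d, 1=c, 2=b, 3=a, 4=b, 5=a. Every edge joins two different colors.

4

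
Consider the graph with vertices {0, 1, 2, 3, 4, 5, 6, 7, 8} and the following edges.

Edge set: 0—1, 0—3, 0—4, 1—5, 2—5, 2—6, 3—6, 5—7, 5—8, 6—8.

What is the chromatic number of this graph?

2

0 and 4 are adjacent, so at least 2 colors are needed.
2 colors suffice: color a → {0, 5, 6}; color b → {1, 2, 3, 4, 7, 8}. Every edge joins two different colors.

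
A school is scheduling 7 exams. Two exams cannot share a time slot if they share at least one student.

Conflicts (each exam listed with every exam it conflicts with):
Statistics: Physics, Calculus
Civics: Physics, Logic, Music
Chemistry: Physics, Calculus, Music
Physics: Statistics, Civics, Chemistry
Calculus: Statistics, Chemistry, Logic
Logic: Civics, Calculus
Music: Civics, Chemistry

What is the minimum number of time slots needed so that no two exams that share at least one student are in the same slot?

3

The cycle Calculus-Statistics-Physics-Civics-Logic-Calculus has odd length 5, so it cannot be 2-colored; at least 3 time slots are needed.
A valid assignment using 3 time slots: Statistics=2, Civics=2, Chemistry=2, Physics=1, Calculus=1, Logic=3, Music=1. Each listed conflict is separated.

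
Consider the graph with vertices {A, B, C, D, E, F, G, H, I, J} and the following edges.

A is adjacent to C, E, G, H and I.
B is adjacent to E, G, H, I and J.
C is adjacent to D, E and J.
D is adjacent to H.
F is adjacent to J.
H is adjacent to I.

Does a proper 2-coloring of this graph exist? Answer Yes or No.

B, H, I are pairwise adjacent, so at least 3 colors are needed.
So 2 colors are not enough.

No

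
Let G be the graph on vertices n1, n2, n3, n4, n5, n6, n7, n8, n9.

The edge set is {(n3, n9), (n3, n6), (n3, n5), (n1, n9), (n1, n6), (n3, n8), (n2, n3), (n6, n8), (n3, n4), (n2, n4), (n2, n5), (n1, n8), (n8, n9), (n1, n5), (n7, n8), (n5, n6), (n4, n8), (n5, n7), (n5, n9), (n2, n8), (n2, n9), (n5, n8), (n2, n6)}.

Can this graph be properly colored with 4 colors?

n2, n3, n5, n8, n9 are mutually adjacent (a clique of size 5), so at least 5 colors are needed.
So 4 colors are not enough.

No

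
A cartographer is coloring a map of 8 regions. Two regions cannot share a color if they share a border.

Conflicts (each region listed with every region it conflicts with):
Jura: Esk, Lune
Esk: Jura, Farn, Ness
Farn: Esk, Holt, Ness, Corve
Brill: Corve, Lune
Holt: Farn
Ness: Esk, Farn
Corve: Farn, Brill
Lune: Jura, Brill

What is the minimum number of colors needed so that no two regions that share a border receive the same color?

3

Esk, Farn, Ness pairwise conflict, so at least 3 colors are needed.
3 colors suffice: Jura=1, Esk=2, Farn=1, Brill=1, Holt=2, Ness=3, Corve=2, Lune=2. Each listed conflict is separated.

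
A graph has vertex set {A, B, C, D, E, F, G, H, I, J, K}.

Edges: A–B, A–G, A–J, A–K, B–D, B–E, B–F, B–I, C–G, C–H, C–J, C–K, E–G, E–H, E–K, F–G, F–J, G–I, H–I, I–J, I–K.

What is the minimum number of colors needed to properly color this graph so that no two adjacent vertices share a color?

G and I are adjacent, so at least 2 colors are needed.
A valid assignment using 2 colors: A=1, B=2, C=1, D=1, E=1, F=1, G=2, H=2, I=1, J=2, K=2. Each edge has distinct colors on its endpoints.

2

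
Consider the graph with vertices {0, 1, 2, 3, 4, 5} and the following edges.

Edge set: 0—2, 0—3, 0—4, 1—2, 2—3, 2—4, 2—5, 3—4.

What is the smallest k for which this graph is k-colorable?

0, 2, 3, 4 are mutually adjacent (a clique of size 4), so at least 4 colors are needed.
4 colors suffice: color red → {2}; color blue → {1, 4, 5}; color green → {0}; color yellow → {3}. Every edge joins two different colors.

4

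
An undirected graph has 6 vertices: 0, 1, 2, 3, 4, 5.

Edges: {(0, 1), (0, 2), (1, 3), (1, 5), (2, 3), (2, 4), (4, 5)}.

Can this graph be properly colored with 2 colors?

The cycle 5-1-3-2-4-5 has odd length 5, so it cannot be 2-colored; at least 3 colors are needed.
So 2 colors are not enough.

No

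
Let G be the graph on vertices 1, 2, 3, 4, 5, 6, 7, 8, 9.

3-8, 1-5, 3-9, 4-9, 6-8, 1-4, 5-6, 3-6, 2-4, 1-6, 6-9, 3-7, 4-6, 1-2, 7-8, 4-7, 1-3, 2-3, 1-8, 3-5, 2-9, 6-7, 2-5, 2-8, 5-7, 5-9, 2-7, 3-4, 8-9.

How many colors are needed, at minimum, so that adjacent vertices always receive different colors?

2, 3, 5, 9 form a clique, so at least 4 colors are needed.
4 colors suffice: 1=d, 2=b, 3=a, 4=c, 5=c, 6=b, 7=d, 8=c, 9=d. No two adjacent vertices share a color.

4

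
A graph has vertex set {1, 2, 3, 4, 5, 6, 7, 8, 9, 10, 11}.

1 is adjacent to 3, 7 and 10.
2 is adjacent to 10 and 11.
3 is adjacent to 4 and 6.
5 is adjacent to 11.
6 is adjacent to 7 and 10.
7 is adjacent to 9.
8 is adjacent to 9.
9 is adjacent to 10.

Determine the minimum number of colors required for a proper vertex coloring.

3 and 4 are adjacent, so at least 2 colors are needed.
One proper 2-coloring: 1=blue, 2=blue, 3=red, 4=blue, 5=blue, 6=blue, 7=red, 8=red, 9=blue, 10=red, 11=red. Every edge joins two different colors.

2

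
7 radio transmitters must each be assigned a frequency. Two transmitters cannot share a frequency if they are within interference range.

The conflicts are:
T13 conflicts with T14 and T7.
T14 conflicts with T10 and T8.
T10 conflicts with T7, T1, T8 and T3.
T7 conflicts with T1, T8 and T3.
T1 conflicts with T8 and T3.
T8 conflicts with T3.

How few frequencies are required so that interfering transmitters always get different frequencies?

5

T10, T7, T1, T8, T3 pairwise conflict, so at least 5 frequencies are needed.
5 frequencies suffice: frequency 1 → {T13, T8}; frequency 2 → {T10}; frequency 3 → {T14, T7}; frequency 4 → {T1}; frequency 5 → {T3}. Each listed conflict is separated.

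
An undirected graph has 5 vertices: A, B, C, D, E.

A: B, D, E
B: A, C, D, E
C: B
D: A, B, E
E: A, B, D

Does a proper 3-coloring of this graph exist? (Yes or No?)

A, B, D, E are pairwise adjacent (a clique of size 4), so at least 4 colors are needed.
So 3 colors are not enough.

No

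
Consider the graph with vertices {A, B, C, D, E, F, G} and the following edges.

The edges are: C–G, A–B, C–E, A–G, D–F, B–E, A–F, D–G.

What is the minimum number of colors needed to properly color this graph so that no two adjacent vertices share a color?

The cycle C-G-A-B-E-C has odd length 5, so it cannot be 2-colored; at least 3 colors are needed.
3 colors suffice: color 1 → {A, C, D}; color 2 → {E, F, G}; color 3 → {B}. Each edge has distinct colors on its endpoints.

3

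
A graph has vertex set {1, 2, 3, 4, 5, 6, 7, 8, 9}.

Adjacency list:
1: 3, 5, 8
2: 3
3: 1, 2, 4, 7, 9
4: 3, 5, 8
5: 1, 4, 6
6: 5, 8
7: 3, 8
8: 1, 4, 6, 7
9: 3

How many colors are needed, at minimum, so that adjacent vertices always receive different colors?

2

3 and 4 are adjacent, so at least 2 colors are needed.
2 colors suffice: color red → {3, 5, 8}; color blue → {1, 2, 4, 6, 7, 9}. No two adjacent vertices share a color.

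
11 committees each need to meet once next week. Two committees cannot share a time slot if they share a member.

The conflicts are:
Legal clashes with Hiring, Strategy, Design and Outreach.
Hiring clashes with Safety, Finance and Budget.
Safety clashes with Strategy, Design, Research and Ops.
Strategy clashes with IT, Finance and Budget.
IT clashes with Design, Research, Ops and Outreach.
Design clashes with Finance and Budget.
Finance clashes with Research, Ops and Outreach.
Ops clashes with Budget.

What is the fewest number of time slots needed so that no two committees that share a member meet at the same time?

2

Legal and Outreach conflict, so at least 2 time slots are needed.
Using 2 time slots: Legal=1, Hiring=2, Safety=1, Strategy=2, IT=1, Design=2, Finance=1, Research=2, Ops=2, Outreach=2, Budget=1. Each listed conflict is separated.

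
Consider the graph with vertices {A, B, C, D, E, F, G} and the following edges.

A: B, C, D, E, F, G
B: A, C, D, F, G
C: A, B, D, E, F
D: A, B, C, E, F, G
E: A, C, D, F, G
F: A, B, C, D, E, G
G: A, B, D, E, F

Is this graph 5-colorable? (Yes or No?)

The chromatic number is 5. A, C, D, E, F are mutually adjacent (a clique of size 5), so at least 5 colors are needed.
A valid assignment using 5 colors: A=1, B=5, C=4, D=3, E=5, F=2, G=4.
That is already a proper 5-coloring.

Yes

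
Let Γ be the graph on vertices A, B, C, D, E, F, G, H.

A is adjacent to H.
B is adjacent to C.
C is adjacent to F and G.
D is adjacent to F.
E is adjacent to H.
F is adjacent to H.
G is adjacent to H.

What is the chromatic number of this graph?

2

E and H are adjacent, so at least 2 colors are needed.
A valid assignment using 2 colors: A=2, B=2, C=1, D=1, E=2, F=2, G=2, H=1. Every edge joins two different colors.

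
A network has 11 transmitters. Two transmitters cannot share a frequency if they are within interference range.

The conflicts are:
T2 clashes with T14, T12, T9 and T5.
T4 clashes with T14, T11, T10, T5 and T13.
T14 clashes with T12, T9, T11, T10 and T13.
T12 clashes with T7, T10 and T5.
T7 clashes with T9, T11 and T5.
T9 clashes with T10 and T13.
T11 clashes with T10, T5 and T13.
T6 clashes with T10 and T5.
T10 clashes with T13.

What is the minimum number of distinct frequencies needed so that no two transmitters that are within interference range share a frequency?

5

T4, T14, T11, T10, T13 pairwise conflict, so at least 5 frequencies are needed.
5 frequencies suffice: frequency 1 → {T14, T5}; frequency 2 → {T2, T7, T10}; frequency 3 → {T12, T9, T11, T6}; frequency 4 → {T4}; frequency 5 → {T13}. Every pair that conflicts lands in different frequencies.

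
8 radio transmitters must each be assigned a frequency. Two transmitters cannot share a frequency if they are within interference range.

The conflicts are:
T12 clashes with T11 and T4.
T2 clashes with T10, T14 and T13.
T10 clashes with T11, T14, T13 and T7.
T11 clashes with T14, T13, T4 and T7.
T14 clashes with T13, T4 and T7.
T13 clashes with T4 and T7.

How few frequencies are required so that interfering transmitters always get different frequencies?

5

T10, T11, T14, T13, T7 are mutually in conflict, so at least 5 frequencies are needed.
A valid assignment using 5 frequencies: T12=1, T2=2, T10=4, T11=2, T14=1, T13=3, T4=4, T7=5. Every pair that conflicts lands in different frequencies.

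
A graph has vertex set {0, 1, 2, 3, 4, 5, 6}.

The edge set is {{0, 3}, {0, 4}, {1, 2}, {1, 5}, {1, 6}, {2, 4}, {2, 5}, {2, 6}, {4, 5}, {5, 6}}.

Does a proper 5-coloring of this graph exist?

Yes

The chromatic number is 4. 1, 2, 5, 6 are mutually adjacent (a clique of size 4), so at least 4 colors are needed.
A valid assignment using 4 colors: 0=red, 1=yellow, 2=blue, 3=blue, 4=green, 5=red, 6=green.
Since 5 ≥ 4, a proper 5-coloring certainly exists.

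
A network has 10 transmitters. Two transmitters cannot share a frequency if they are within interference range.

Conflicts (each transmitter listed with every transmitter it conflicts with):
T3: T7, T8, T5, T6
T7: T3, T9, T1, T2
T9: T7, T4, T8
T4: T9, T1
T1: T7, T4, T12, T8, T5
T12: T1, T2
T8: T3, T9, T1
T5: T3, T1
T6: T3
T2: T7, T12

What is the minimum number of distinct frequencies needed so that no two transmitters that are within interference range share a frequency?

T1 and T5 conflict, so at least 2 frequencies are needed.
A valid assignment using 2 frequencies: T3=1, T7=2, T9=1, T4=2, T1=1, T12=2, T8=2, T5=2, T6=2, T2=1. Every pair that conflicts lands in different frequencies.

2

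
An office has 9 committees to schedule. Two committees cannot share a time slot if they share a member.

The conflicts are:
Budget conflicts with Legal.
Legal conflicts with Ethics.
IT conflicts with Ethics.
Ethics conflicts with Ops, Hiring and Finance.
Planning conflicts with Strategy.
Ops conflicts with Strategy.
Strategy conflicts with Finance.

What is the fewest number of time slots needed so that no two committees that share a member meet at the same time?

IT and Ethics conflict, so at least 2 time slots are needed.
2 time slots suffice: time slot 1 → {Budget, Ethics, Strategy}; time slot 2 → {Legal, IT, Planning, Ops, Hiring, Finance}. No two conflicting committees share a time slot.

2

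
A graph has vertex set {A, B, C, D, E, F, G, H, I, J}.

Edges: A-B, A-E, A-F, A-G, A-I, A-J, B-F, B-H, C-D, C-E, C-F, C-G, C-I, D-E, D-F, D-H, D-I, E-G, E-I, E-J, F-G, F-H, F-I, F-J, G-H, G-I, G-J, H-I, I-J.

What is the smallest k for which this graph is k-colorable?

5

A, F, G, I, J are mutually adjacent (a clique of size 5), so at least 5 colors are needed.
A valid assignment using 5 colors: A=4, B=1, C=4, D=3, E=2, F=2, G=3, H=4, I=1, J=5. No two adjacent vertices share a color.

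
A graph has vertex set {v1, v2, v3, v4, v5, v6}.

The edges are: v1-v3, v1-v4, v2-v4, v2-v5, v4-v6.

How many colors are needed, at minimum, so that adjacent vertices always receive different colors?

v1 and v4 are adjacent, so at least 2 colors are needed.
2 colors suffice: color 1 → {v3, v4, v5}; color 2 → {v1, v2, v6}. No two adjacent vertices share a color.

2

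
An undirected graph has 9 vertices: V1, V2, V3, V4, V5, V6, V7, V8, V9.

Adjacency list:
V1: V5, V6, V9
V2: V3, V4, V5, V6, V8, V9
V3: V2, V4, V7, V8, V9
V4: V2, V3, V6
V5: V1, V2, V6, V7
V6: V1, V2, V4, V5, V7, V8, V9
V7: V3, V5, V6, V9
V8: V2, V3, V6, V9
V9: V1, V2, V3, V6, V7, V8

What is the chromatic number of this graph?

4

V2, V6, V8, V9 form a clique, so at least 4 colors are needed.
A valid assignment using 4 colors: V1=3, V2=3, V3=1, V4=2, V5=2, V6=1, V7=3, V8=4, V9=2. No two adjacent vertices share a color.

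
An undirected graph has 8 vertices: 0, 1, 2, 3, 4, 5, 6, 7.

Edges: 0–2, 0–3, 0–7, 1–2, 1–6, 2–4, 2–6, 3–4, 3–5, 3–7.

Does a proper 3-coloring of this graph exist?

Yes

The chromatic number is 3. 0, 3, 7 are pairwise adjacent, so at least 3 colors are needed.
One proper 3-coloring: 0=blue, 1=green, 2=red, 3=red, 4=blue, 5=blue, 6=blue, 7=green.
That is already a proper 3-coloring.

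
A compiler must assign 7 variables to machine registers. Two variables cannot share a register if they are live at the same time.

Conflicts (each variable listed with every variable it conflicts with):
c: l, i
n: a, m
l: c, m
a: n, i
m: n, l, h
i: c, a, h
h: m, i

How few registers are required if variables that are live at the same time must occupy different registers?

The cycle h-m-l-c-i-h has odd length 5, so it cannot be 2-colored; at least 3 registers are needed.
3 registers suffice: register 1 → {m, i}; register 2 → {l, a, h}; register 3 → {c, n}. Every pair that conflicts lands in different registers.

3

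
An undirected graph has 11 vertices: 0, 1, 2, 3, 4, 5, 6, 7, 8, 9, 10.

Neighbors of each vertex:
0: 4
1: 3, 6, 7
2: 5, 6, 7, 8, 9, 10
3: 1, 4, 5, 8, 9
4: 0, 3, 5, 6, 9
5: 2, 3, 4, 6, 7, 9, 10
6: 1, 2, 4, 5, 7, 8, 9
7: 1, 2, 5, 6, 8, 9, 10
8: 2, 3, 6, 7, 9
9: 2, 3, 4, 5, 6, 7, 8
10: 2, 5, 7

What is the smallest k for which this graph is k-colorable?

5

2, 5, 6, 7, 9 are pairwise adjacent (a clique of size 5), so at least 5 colors are needed.
5 colors suffice: color a → {0, 3, 6, 10}; color b → {1, 5, 8}; color c → {4, 7}; color d → {9}; color e → {2}. Every edge joins two different colors.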